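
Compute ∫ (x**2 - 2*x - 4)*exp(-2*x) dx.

(-2*x**2 + 2*x + 9)*exp(-2*x)/4 + C

Use integration by parts with u = x**2 - 2*x - 4, dv = exp(-2*x) dx, so v = -exp(-2*x)/2.
Apply parts 2 times (tabular method): alternate signs, differentiate u down to 0, integrate dv up.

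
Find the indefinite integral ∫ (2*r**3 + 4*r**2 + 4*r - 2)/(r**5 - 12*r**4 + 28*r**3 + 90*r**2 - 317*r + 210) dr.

Factor the denominator: (r - 7)*(r - 5)*(r - 2)*(r - 1)*(r + 3).
Partial-fraction decomposition: -1/(50*(r + 3)) - 1/(12*(r - 1)) + 38/(75*(r - 2)) - 23/(12*(r - 5)) + 227/(150*(r - 7)).
Integrate each term: A/(r−a) contributes A·log|r−a|.

227*log(r - 7)/150 - 23*log(r - 5)/12 + 38*log(r - 2)/75 - log(r - 1)/12 - log(r + 3)/50 + C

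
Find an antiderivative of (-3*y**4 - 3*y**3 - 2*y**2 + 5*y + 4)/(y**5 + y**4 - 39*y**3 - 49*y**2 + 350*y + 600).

Factor the denominator: (y - 5)*(y - 4)*(y + 2)*(y + 3)*(y + 5).
Partial-fraction decomposition: -1571/(540*(y + 5)) + 191/(112*(y + 3)) - 19/(63*(y + 2)) + 484/(189*(y - 4)) - 2271/(560*(y - 5)).
Integrate each term: A/(y−a) contributes A·log|y−a|.

-2271*log(y - 5)/560 + 484*log(y - 4)/189 - 19*log(y + 2)/63 + 191*log(y + 3)/112 - 1571*log(y + 5)/540 + C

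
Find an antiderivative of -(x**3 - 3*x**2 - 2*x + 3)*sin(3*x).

Use integration by parts with u = x**3 - 3*x**2 - 2*x + 3, dv = -sin(3*x) dx, so v = cos(3*x)/3.
Apply parts 3 times (tabular method): alternate signs, differentiate u down to 0, integrate dv up.

x**3*cos(3*x)/3 - x**2*sin(3*x)/3 - x**2*cos(3*x) + 2*x*sin(3*x)/3 - 8*x*cos(3*x)/9 + 8*sin(3*x)/27 + 11*cos(3*x)/9 + C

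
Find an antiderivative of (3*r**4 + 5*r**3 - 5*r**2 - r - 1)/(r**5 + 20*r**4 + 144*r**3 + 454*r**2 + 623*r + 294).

Factor the denominator: (r + 1)*(r + 2)*(r + 3)*(r + 7)**2.
Partial-fraction decomposition: 4507/(7200*(r + 7)) - 5249/(120*(r + 7)**2) + 65/(32*(r + 3)) + 11/(25*(r + 2)) - 7/(72*(r + 1)).
Integrate each term; A/(r−a) gives A·log|r−a|; A/(r−a)² gives −A/(r−a).

-7*log(r + 1)/72 + 11*log(r + 2)/25 + 65*log(r + 3)/32 + 4507*log(r + 7)/7200 + 5249/(120*r + 840) + C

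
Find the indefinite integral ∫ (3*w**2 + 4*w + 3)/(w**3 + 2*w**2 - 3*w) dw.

Factor the denominator: w*(w - 1)*(w + 3).
Partial-fraction decomposition: 3/(2*(w + 3)) + 5/(2*(w - 1)) - 1/w.
Integrate each term: A/(w−a) contributes A·log|w−a|.

-log(w) + 5*log(w - 1)/2 + 3*log(w + 3)/2 + C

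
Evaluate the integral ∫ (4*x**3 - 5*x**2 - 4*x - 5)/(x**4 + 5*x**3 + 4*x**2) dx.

Factor the denominator: x**2*(x + 1)*(x + 4).
Partial-fraction decomposition: 325/(48*(x + 4)) - 10/(3*(x + 1)) + 9/(16*x) - 5/(4*x**2).
Integrate each term; A/(x−a) gives A·log|x−a|; A/(x−a)² gives −A/(x−a).

9*log(x)/16 - 10*log(x + 1)/3 + 325*log(x + 4)/48 + 5/(4*x) + C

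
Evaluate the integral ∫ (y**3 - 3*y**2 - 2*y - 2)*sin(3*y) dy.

Use integration by parts with u = y**3 - 3*y**2 - 2*y - 2, dv = sin(3*y) dy, so v = -cos(3*y)/3.
Apply parts 3 times (tabular method): alternate signs, differentiate u down to 0, integrate dv up.

-y**3*cos(3*y)/3 + y**2*sin(3*y)/3 + y**2*cos(3*y) - 2*y*sin(3*y)/3 + 8*y*cos(3*y)/9 - 8*sin(3*y)/27 + 4*cos(3*y)/9 + C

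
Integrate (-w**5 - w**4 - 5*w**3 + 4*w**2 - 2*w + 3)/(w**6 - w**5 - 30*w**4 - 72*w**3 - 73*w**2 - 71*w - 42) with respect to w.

Factor the denominator: (w - 7)*(w + 1)*(w + 2)*(w + 3)*(w**2 + 1).
Partial-fraction decomposition: -(4*w + 3)/(125*(w**2 + 1)) - 171/(100*(w + 3)) + 79/(45*(w + 2)) - 7/(16*(w + 1)) - 10369/(18000*(w - 7)).
Integrate each term; A/(w−a) gives A·log|w−a|; the (Bw+D)/(w²+p²) term gives a log and an atan.

-10369*log(w - 7)/18000 - 7*log(w + 1)/16 + 79*log(w + 2)/45 - 171*log(w + 3)/100 - 2*log(w**2 + 1)/125 - 3*atan(w)/125 + C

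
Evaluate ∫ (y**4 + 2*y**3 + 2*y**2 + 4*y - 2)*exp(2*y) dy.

(y**4 + 2*y**2 + 2*y - 3)*exp(2*y)/2 + C

Use integration by parts with u = y**4 + 2*y**3 + 2*y**2 + 4*y - 2, dv = exp(2*y) dy, so v = exp(2*y)/2.
Apply parts 4 times (tabular method): alternate signs, differentiate u down to 0, integrate dv up.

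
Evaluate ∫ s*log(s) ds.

Use integration by parts with u = log(s), dv = s ds.
Then du = 1/s ds and v = s**2/2.

s**2*log(s)/2 - s**2/4 + C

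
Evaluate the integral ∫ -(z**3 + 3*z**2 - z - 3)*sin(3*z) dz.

Use integration by parts with u = z**3 + 3*z**2 - z - 3, dv = -sin(3*z) dz, so v = cos(3*z)/3.
Apply parts 3 times (tabular method): alternate signs, differentiate u down to 0, integrate dv up.

z**3*cos(3*z)/3 - z**2*sin(3*z)/3 + z**2*cos(3*z) - 2*z*sin(3*z)/3 - 5*z*cos(3*z)/9 + 5*sin(3*z)/27 - 11*cos(3*z)/9 + C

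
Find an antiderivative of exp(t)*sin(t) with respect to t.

Let I denote the integral. Integrate by parts with u = sin(t), dv = exp(t) dt, so v = exp(t): I = exp(t)*sin(t) − ∫ exp(t)*cos(t) dt.
Apply parts again with u = cos(t), dv = exp(t) dt: ∫ exp(t)*cos(t) dt = exp(t)*cos(t) + I. Substituting back brings back I: I = exp(t)*sin(t) - exp(t)*cos(t) − I.
Solving for I: (1 + 1)·I equals the remaining terms, so I = (1/2)·(exp(t)*sin(t) - exp(t)*cos(t)).

exp(t)*sin(t)/2 - exp(t)*cos(t)/2 + C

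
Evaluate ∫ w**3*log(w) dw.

w**4*log(w)/4 - w**4/16 + C

Use integration by parts with u = log(w), dv = w**3 dw.
Then du = 1/w dw and v = w**4/4.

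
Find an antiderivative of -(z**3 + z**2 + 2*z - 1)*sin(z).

Use integration by parts with u = z**3 + z**2 + 2*z - 1, dv = -sin(z) dz, so v = cos(z).
Apply parts 3 times (tabular method): alternate signs, differentiate u down to 0, integrate dv up.

z**3*cos(z) - 3*z**2*sin(z) + z**2*cos(z) - 2*z*sin(z) - 4*z*cos(z) + 4*sin(z) - 3*cos(z) + C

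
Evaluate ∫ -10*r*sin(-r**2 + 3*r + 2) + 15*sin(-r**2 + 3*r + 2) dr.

Let u = r**2 - 3*r - 2, so du = (2*r - 3) dr.
Rewriting, the integral becomes 5·∫ sin(u) du = 5·-cos(u).
Substituting back, u = r**2 - 3*r - 2.

-5*cos(-r**2 + 3*r + 2) + C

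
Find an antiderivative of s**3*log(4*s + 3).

s**4*log(4*s + 3)/4 - s**4/16 + s**3/16 - 9*s**2/128 + 27*s/256 - 81*log(4*s + 3)/1024 + C

Use integration by parts with u = log(4*s + 3), dv = s**3 ds.
Then du = 4/(4*s + 3) ds and v = s**4/4.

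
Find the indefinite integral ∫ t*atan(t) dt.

t**2*atan(t)/2 - t/2 + atan(t)/2 + C

Use integration by parts with u = arctan(t), dv = t dt.
Then du = 1/(t**2 + 1) dt.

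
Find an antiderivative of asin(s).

Use integration by parts with u = arcsin(s), dv = ds.
Then du = 1/sqrt(-s**2 + 1) ds.

s*asin(s) + sqrt(-s**2 + 1) + C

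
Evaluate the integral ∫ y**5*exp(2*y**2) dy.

(2*y**4 - 2*y**2 + 1)*exp(2*y**2)/8 + C

Let u = y², du = 2y dy; rewrite as (1/2)∫ u^2·exp(2u) du.
Now integrate by parts 2 times.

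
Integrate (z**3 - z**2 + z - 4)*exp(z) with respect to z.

Use integration by parts with u = z**3 - z**2 + z - 4, dv = exp(z) dz, so v = exp(z).
Apply parts 3 times (tabular method): alternate signs, differentiate u down to 0, integrate dv up.

(z**3 - 4*z**2 + 9*z - 13)*exp(z) + C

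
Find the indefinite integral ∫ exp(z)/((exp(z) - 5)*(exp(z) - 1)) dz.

Let u = e^z, du = e^z dz.
The integral becomes ∫ du/((u-5)(u-1)); decompose into partial fractions.

log(exp(z) - 5)/4 - log(exp(z) - 1)/4 + C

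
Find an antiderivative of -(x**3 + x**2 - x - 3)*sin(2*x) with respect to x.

Use integration by parts with u = x**3 + x**2 - x - 3, dv = -sin(2*x) dx, so v = cos(2*x)/2.
Apply parts 3 times (tabular method): alternate signs, differentiate u down to 0, integrate dv up.

x**3*cos(2*x)/2 - 3*x**2*sin(2*x)/4 + x**2*cos(2*x)/2 - x*sin(2*x)/2 - 5*x*cos(2*x)/4 + 5*sin(2*x)/8 - 7*cos(2*x)/4 + C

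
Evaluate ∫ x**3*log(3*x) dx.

Use integration by parts with u = log(3*x), dv = x**3 dx.
Then du = 1/x dx and v = x**4/4.

x**4*(log(x) + log(3))/4 - x**4/16 + C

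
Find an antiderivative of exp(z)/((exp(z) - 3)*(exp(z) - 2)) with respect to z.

log(exp(z) - 3) - log(exp(z) - 2) + C

Let u = e^z, du = e^z dz.
The integral becomes ∫ du/((u-2)(u-3)); decompose into partial fractions.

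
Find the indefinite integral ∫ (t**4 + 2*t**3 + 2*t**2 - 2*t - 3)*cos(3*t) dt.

t**4*sin(3*t)/3 + 2*t**3*sin(3*t)/3 + 4*t**3*cos(3*t)/9 + 2*t**2*sin(3*t)/9 + 2*t**2*cos(3*t)/3 - 10*t*sin(3*t)/9 + 4*t*cos(3*t)/27 - 85*sin(3*t)/81 - 10*cos(3*t)/27 + C

Use integration by parts with u = t**4 + 2*t**3 + 2*t**2 - 2*t - 3, dv = cos(3*t) dt, so v = sin(3*t)/3.
Apply parts 4 times (tabular method): alternate signs, differentiate u down to 0, integrate dv up.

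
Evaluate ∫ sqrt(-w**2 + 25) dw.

Substitute w = 5·sin(θ), so dw = 5·cos(θ) dθ and the radical becomes sqrt(-w**2 + 25) = 5·cos(θ) by the Pythagorean identity.
Integrate the resulting trig expression in θ, then back-substitute θ = asin(w/5), sin(θ) = w/5, cos(θ) = sqrt(-w**2 + 25)/5 (absorbing any constant into C).

w*sqrt(-w**2 + 25)/2 + 25*asin(w/5)/2 + C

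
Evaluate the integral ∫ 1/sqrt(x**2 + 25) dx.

log(x + sqrt(x**2 + 25)) + C

Substitute x = 5·tan(θ), so dx = 5·sec(θ)^2 dθ and the radical becomes sqrt(x**2 + 25) = 5·sec(θ) by the Pythagorean identity.
Integrate the resulting trig expression in θ, then back-substitute tan(θ) = x/5, sec(θ) = sqrt(x**2 + 25)/5 (absorbing any constant into C).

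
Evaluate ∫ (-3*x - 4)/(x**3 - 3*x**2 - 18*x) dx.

2*log(x)/9 - 11*log(x - 6)/27 + 5*log(x + 3)/27 + C

Factor the denominator: x*(x - 6)*(x + 3).
Partial-fraction decomposition: 5/(27*(x + 3)) - 11/(27*(x - 6)) + 2/(9*x).
Integrate each term: A/(x−a) contributes A·log|x−a|.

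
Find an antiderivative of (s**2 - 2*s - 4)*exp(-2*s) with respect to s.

(-2*s**2 + 2*s + 9)*exp(-2*s)/4 + C

Use integration by parts with u = s**2 - 2*s - 4, dv = exp(-2*s) ds, so v = -exp(-2*s)/2.
Apply parts 2 times (tabular method): alternate signs, differentiate u down to 0, integrate dv up.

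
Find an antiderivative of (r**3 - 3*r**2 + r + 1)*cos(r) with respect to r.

r**3*sin(r) - 3*r**2*sin(r) + 3*r**2*cos(r) - 5*r*sin(r) - 6*r*cos(r) + 7*sin(r) - 5*cos(r) + C

Use integration by parts with u = r**3 - 3*r**2 + r + 1, dv = cos(r) dr, so v = sin(r).
Apply parts 3 times (tabular method): alternate signs, differentiate u down to 0, integrate dv up.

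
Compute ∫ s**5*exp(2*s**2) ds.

Let u = s², du = 2s ds; rewrite as (1/2)∫ u^2·exp(2u) du.
Now integrate by parts 2 times.

(2*s**4 - 2*s**2 + 1)*exp(2*s**2)/8 + C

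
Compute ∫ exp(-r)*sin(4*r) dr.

-exp(-r)*sin(4*r)/17 - 4*exp(-r)*cos(4*r)/17 + C

Let I denote the integral. Integrate by parts with u = sin(4*r), dv = exp(-r) dr, so v = -exp(-r): I = -exp(-r)*sin(4*r) + 4·∫ exp(-r)*cos(4*r) dr.
Apply parts again with u = cos(4*r), dv = exp(-r) dr: ∫ exp(-r)*cos(4*r) dr = -exp(-r)*cos(4*r) − 4·I. Substituting back brings back I: I = -exp(-r)*sin(4*r) - 4*exp(-r)*cos(4*r) − 16·I.
Solving for I: (1 + 16)·I equals the remaining terms, so I = (1/17)·(-exp(-r)*sin(4*r) - 4*exp(-r)*cos(4*r)).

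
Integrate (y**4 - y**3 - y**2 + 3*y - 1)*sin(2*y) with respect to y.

Use integration by parts with u = y**4 - y**3 - y**2 + 3*y - 1, dv = sin(2*y) dy, so v = -cos(2*y)/2.
Apply parts 4 times (tabular method): alternate signs, differentiate u down to 0, integrate dv up.

-y**4*cos(2*y)/2 + y**3*sin(2*y) + y**3*cos(2*y)/2 - 3*y**2*sin(2*y)/4 + 2*y**2*cos(2*y) - 2*y*sin(2*y) - 9*y*cos(2*y)/4 + 9*sin(2*y)/8 - cos(2*y)/2 + C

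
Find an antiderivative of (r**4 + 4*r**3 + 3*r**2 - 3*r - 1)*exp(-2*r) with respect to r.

Use integration by parts with u = r**4 + 4*r**3 + 3*r**2 - 3*r - 1, dv = exp(-2*r) dr, so v = -exp(-2*r)/2.
Apply parts 4 times (tabular method): alternate signs, differentiate u down to 0, integrate dv up.

(-2*r**4 - 12*r**3 - 24*r**2 - 18*r - 7)*exp(-2*r)/4 + C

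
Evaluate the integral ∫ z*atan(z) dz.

z**2*atan(z)/2 - z/2 + atan(z)/2 + C

Use integration by parts with u = arctan(z), dv = z dz.
Then du = 1/(z**2 + 1) dz.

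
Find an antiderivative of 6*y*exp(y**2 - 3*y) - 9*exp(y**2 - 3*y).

3*exp(y**2 - 3*y) + C

Let u = y**2 - 3*y, so du = (2*y - 3) dy.
Rewriting, the integral becomes 3·∫ e^u du = 3·e^u.
Substituting back, u = y**2 - 3*y.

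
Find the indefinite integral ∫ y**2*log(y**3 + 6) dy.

y**3*log(y**3 + 6)/3 - y**3/3 + 2*log(y**3 + 6) + C

Let u = y**3 + 6, so du = (3*y**2) dy.
The integral becomes (1/3)·∫ log(u) du; integrate by parts with u′=log(u), dv′=du.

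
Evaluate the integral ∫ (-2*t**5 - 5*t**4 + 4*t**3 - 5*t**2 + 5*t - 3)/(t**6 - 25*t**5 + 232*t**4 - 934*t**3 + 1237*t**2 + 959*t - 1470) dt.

Factor the denominator: (t - 7)**2*(t - 6)*(t - 5)*(t - 1)*(t + 1).
Partial-fraction decomposition: 5/(1344*(t + 1)) - 1/(240*(t - 1)) + 4489/(48*(t - 5)) - 21321/(35*(t - 6)) + 98621/(192*(t - 7)) - 3705/(8*(t - 7)**2).
Integrate each term; A/(t−a) gives A·log|t−a|; A/(t−a)² gives −A/(t−a).

98621*log(t - 7)/192 - 21321*log(t - 6)/35 + 4489*log(t - 5)/48 - log(t - 1)/240 + 5*log(t + 1)/1344 + 3705/(8*t - 56) + C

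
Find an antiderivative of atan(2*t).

t*atan(2*t) - log(4*t**2 + 1)/4 + C

Use integration by parts with u = arctan(2*t), dv = dt.
Then du = 2/(4*t**2 + 1) dt.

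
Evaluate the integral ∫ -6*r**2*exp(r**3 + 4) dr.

-2*exp(r**3 + 4) + C

Let u = r**3 + 4, so du = (3*r**2) dr.
Rewriting, the integral becomes -2·∫ e^u du = -2·e^u.
Substituting back, u = r**3 + 4.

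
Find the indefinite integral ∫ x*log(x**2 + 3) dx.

x**2*log(x**2 + 3)/2 - x**2/2 + 3*log(x**2 + 3)/2 + C

Let u = x**2 + 3, so du = (2*x) dx.
The integral becomes (1/2)·∫ log(u) du; integrate by parts with u′=log(u), dv′=du.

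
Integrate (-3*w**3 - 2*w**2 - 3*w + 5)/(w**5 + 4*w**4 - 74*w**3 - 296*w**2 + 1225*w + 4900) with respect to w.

-381*log(w - 7)/1232 + 29*log(w - 5)/144 + 59*log(w + 4)/99 - 23*log(w + 5)/16 + 319*log(w + 7)/336 + C

Factor the denominator: (w - 7)*(w - 5)*(w + 4)*(w + 5)*(w + 7).
Partial-fraction decomposition: 319/(336*(w + 7)) - 23/(16*(w + 5)) + 59/(99*(w + 4)) + 29/(144*(w - 5)) - 381/(1232*(w - 7)).
Integrate each term: A/(w−a) contributes A·log|w−a|.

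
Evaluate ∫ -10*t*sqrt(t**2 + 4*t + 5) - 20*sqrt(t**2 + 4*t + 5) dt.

Let u = t**2 + 4*t + 5, so du = (2*t + 4) dt.
Rewriting, the integral becomes -5·∫ √u du = -5·(2/3)u^(3/2).
Substituting back, u = t**2 + 4*t + 5.

-10*(t**2 + 4*t + 5)**(3/2)/3 + C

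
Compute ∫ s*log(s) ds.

s**2*log(s)/2 - s**2/4 + C

Use integration by parts with u = log(s), dv = s ds.
Then du = 1/s ds and v = s**2/2.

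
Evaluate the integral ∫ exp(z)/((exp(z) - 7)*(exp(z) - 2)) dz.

Let u = e^z, du = e^z dz.
The integral becomes ∫ du/((u-7)(u-2)); decompose into partial fractions.

log(exp(z) - 7)/5 - log(exp(z) - 2)/5 + C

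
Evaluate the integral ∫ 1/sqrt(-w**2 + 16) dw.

Substitute w = 4·sin(θ), so dw = 4·cos(θ) dθ and the radical becomes sqrt(-w**2 + 16) = 4·cos(θ) by the Pythagorean identity.
Integrate the resulting trig expression in θ, then back-substitute θ = asin(w/4), sin(θ) = w/4, cos(θ) = sqrt(-w**2 + 16)/4 (absorbing any constant into C).

asin(w/4) + C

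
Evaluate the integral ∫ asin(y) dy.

y*asin(y) + sqrt(-y**2 + 1) + C

Use integration by parts with u = arcsin(y), dv = dy.
Then du = 1/sqrt(-y**2 + 1) dy.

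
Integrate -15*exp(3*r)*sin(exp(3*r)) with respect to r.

Let u = exp(3*r), so du = (3*exp(3*r)) dr.
Rewriting, the integral becomes -5·∫ sin(u) du = -5·-cos(u).
Substituting back, u = exp(3*r).

5*cos(exp(3*r)) + C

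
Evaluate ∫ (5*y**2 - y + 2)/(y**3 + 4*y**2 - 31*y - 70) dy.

Factor the denominator: (y - 5)*(y + 2)*(y + 7).
Partial-fraction decomposition: 127/(30*(y + 7)) - 24/(35*(y + 2)) + 61/(42*(y - 5)).
Integrate each term: A/(y−a) contributes A·log|y−a|.

61*log(y - 5)/42 - 24*log(y + 2)/35 + 127*log(y + 7)/30 + C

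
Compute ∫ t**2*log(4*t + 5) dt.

Use integration by parts with u = log(4*t + 5), dv = t**2 dt.
Then du = 4/(4*t + 5) dt and v = t**3/3.

t**3*log(4*t + 5)/3 - t**3/9 + 5*t**2/24 - 25*t/48 + 125*log(4*t + 5)/192 + C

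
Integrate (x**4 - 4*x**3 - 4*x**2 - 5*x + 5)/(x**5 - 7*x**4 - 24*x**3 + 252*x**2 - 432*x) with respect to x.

-5*log(x)/432 + 263*log(x - 6)/432 + 79*log(x - 4)/80 - 73*log(x - 3)/81 + 2051*log(x + 6)/6480 + C

Factor the denominator: x*(x - 6)*(x - 4)*(x - 3)*(x + 6).
Partial-fraction decomposition: 2051/(6480*(x + 6)) - 73/(81*(x - 3)) + 79/(80*(x - 4)) + 263/(432*(x - 6)) - 5/(432*x).
Integrate each term: A/(x−a) contributes A·log|x−a|.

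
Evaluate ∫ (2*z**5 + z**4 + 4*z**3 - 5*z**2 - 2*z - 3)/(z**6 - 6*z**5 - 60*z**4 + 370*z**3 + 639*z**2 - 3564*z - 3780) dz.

-2489548*log(z - 6)/223587 + 7237*log(z - 5)/576 + 11*log(z + 1)/3528 - 185*log(z + 3)/1728 + 32819*log(z + 7)/48672 - 5839/(273*z - 1638) + C

Factor the denominator: (z - 6)**2*(z - 5)*(z + 1)*(z + 3)*(z + 7).
Partial-fraction decomposition: 32819/(48672*(z + 7)) - 185/(1728*(z + 3)) + 11/(3528*(z + 1)) + 7237/(576*(z - 5)) - 2489548/(223587*(z - 6)) + 5839/(273*(z - 6)**2).
Integrate each term; A/(z−a) gives A·log|z−a|; A/(z−a)² gives −A/(z−a).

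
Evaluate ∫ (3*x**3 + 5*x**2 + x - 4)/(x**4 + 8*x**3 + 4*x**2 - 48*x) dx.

log(x)/12 + 7*log(x - 2)/16 - 5*log(x + 4)/2 + 239*log(x + 6)/48 + C

Factor the denominator: x*(x - 2)*(x + 4)*(x + 6).
Partial-fraction decomposition: 239/(48*(x + 6)) - 5/(2*(x + 4)) + 7/(16*(x - 2)) + 1/(12*x).
Integrate each term: A/(x−a) contributes A·log|x−a|.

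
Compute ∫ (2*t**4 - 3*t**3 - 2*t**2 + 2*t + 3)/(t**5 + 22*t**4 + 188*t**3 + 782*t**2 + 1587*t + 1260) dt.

-1343*log(t + 3)/16 + 667*log(t + 4)/3 - 196*log(t + 5) + 2861*log(t + 7)/48 - 111/(4*t + 12) + C

Factor the denominator: (t + 3)**2*(t + 4)*(t + 5)*(t + 7).
Partial-fraction decomposition: 2861/(48*(t + 7)) - 196/(t + 5) + 667/(3*(t + 4)) - 1343/(16*(t + 3)) + 111/(4*(t + 3)**2).
Integrate each term; A/(t−a) gives A·log|t−a|; A/(t−a)² gives −A/(t−a).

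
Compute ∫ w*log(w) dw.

w**2*log(w)/2 - w**2/4 + C

Use integration by parts with u = log(w), dv = w dw.
Then du = 1/w dw and v = w**2/2.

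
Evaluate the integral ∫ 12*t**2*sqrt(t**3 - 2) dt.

8*(t**3 - 2)**(3/2)/3 + C

Let u = t**3 - 2, so du = (3*t**2) dt.
Rewriting, the integral becomes 4·∫ √u du = 4·(2/3)u^(3/2).
Substituting back, u = t**3 - 2.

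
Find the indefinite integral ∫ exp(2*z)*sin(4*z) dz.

Let I denote the integral. Integrate by parts with u = sin(4*z), dv = exp(2*z) dz, so v = exp(2*z)/2: I = exp(2*z)*sin(4*z)/2 − 2·∫ exp(2*z)*cos(4*z) dz.
Apply parts again with u = cos(4*z), dv = exp(2*z) dz: ∫ exp(2*z)*cos(4*z) dz = exp(2*z)*cos(4*z)/2 + 2·I. Substituting back brings back I: I = exp(2*z)*sin(4*z)/2 - exp(2*z)*cos(4*z) − 4·I.
Solving for I: (1 + 4)·I equals the remaining terms, so I = (1/5)·(exp(2*z)*sin(4*z)/2 - exp(2*z)*cos(4*z)).

exp(2*z)*sin(4*z)/10 - exp(2*z)*cos(4*z)/5 + C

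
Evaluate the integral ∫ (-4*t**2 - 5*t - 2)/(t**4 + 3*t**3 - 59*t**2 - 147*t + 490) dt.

Factor the denominator: (t - 7)*(t - 2)*(t + 5)*(t + 7).
Partial-fraction decomposition: 163/(252*(t + 7)) - 11/(24*(t + 5)) + 4/(45*(t - 2)) - 233/(840*(t - 7)).
Integrate each term: A/(t−a) contributes A·log|t−a|.

-233*log(t - 7)/840 + 4*log(t - 2)/45 - 11*log(t + 5)/24 + 163*log(t + 7)/252 + C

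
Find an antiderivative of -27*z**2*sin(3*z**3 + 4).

Let u = 3*z**3 + 4, so du = (9*z**2) dz.
Rewriting, the integral becomes -3·∫ sin(u) du = -3·-cos(u).
Substituting back, u = 3*z**3 + 4.

3*cos(3*z**3 + 4) + C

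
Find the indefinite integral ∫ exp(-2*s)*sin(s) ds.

Let I denote the integral. Integrate by parts with u = sin(s), dv = exp(-2*s) ds, so v = -exp(-2*s)/2: I = -exp(-2*s)*sin(s)/2 + (1/2)·∫ exp(-2*s)*cos(s) ds.
Apply parts again with u = cos(s), dv = exp(-2*s) ds: ∫ exp(-2*s)*cos(s) ds = -exp(-2*s)*cos(s)/2 − (1/2)·I. Substituting back brings back I: I = -exp(-2*s)*sin(s)/2 - exp(-2*s)*cos(s)/4 − (1/4)·I.
Solving for I: (1 + 1/4)·I equals the remaining terms, so I = (4/5)·(-exp(-2*s)*sin(s)/2 - exp(-2*s)*cos(s)/4).

-2*exp(-2*s)*sin(s)/5 - exp(-2*s)*cos(s)/5 + C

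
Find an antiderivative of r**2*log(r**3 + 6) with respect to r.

r**3*log(r**3 + 6)/3 - r**3/3 + 2*log(r**3 + 6) + C

Let u = r**3 + 6, so du = (3*r**2) dr.
The integral becomes (1/3)·∫ log(u) du; integrate by parts with u′=log(u), dv′=du.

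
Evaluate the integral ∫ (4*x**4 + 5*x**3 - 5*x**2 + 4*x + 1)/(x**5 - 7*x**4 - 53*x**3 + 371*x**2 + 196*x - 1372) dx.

401029*log(x - 7)/132300 + 31*log(x - 2)/300 + log(x + 2)/540 + 2539*log(x + 7)/2940 - 3701/(210*x - 1470) + C

Factor the denominator: (x - 7)**2*(x - 2)*(x + 2)*(x + 7).
Partial-fraction decomposition: 2539/(2940*(x + 7)) + 1/(540*(x + 2)) + 31/(300*(x - 2)) + 401029/(132300*(x - 7)) + 3701/(210*(x - 7)**2).
Integrate each term; A/(x−a) gives A·log|x−a|; A/(x−a)² gives −A/(x−a).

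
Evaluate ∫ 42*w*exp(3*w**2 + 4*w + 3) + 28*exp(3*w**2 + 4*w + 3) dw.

Let u = 3*w**2 + 4*w + 3, so du = (6*w + 4) dw.
Rewriting, the integral becomes 7·∫ e^u du = 7·e^u.
Substituting back, u = 3*w**2 + 4*w + 3.

7*exp(3*w**2 + 4*w + 3) + C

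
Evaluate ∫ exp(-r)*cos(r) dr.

Let I denote the integral. Integrate by parts with u = cos(r), dv = exp(-r) dr, so v = -exp(-r): I = -exp(-r)*cos(r) − ∫ exp(-r)*sin(r) dr.
Apply parts again with u = sin(r), dv = exp(-r) dr: ∫ exp(-r)*sin(r) dr = -exp(-r)*sin(r) + I. Substituting back brings back I: I = exp(-r)*sin(r) - exp(-r)*cos(r) − I.
Solving for I: (1 + 1)·I equals the remaining terms, so I = (1/2)·(exp(-r)*sin(r) - exp(-r)*cos(r)).

exp(-r)*sin(r)/2 - exp(-r)*cos(r)/2 + C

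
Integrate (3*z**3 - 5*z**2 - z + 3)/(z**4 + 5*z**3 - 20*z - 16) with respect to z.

Factor the denominator: (z - 2)*(z + 1)*(z + 2)*(z + 4).
Partial-fraction decomposition: 265/(36*(z + 4)) - 39/(8*(z + 2)) + 4/(9*(z + 1)) + 5/(72*(z - 2)).
Integrate each term: A/(z−a) contributes A·log|z−a|.

5*log(z - 2)/72 + 4*log(z + 1)/9 - 39*log(z + 2)/8 + 265*log(z + 4)/36 + C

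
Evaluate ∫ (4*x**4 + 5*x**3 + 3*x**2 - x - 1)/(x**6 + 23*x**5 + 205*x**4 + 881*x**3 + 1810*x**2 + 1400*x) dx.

-log(x)/1400 - 37*log(x + 2)/180 + 755*log(x + 4)/24 - 5447*log(x + 5)/450 - 4021*log(x + 7)/210 + 977/(15*x + 75) + C

Factor the denominator: x*(x + 2)*(x + 4)*(x + 5)**2*(x + 7).
Partial-fraction decomposition: -4021/(210*(x + 7)) - 5447/(450*(x + 5)) - 977/(15*(x + 5)**2) + 755/(24*(x + 4)) - 37/(180*(x + 2)) - 1/(1400*x).
Integrate each term; A/(x−a) gives A·log|x−a|; A/(x−a)² gives −A/(x−a).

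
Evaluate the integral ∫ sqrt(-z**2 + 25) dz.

Substitute z = 5·sin(θ), so dz = 5·cos(θ) dθ and the radical becomes sqrt(-z**2 + 25) = 5·cos(θ) by the Pythagorean identity.
Integrate the resulting trig expression in θ, then back-substitute θ = asin(z/5), sin(θ) = z/5, cos(θ) = sqrt(-z**2 + 25)/5 (absorbing any constant into C).

z*sqrt(-z**2 + 25)/2 + 25*asin(z/5)/2 + C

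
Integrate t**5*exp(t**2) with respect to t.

(t**4 - 2*t**2 + 2)*exp(t**2)/2 + C

Let u = t², du = 2t dt; rewrite as (1/2)∫ u^2·exp(1u) du.
Now integrate by parts 2 times.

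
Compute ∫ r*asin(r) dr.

Use integration by parts with u = arcsin(r), dv = r dr.
Then du = 1/sqrt(-r**2 + 1) dr.

r**2*asin(r)/2 + r*sqrt(-r**2 + 1)/4 - asin(r)/4 + C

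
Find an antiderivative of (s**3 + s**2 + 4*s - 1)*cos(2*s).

Use integration by parts with u = s**3 + s**2 + 4*s - 1, dv = cos(2*s) ds, so v = sin(2*s)/2.
Apply parts 3 times (tabular method): alternate signs, differentiate u down to 0, integrate dv up.

s**3*sin(2*s)/2 + s**2*sin(2*s)/2 + 3*s**2*cos(2*s)/4 + 5*s*sin(2*s)/4 + s*cos(2*s)/2 - 3*sin(2*s)/4 + 5*cos(2*s)/8 + C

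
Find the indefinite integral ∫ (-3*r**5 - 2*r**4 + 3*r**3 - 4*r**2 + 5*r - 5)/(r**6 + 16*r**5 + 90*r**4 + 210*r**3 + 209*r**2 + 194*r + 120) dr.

Factor the denominator: (r + 1)*(r + 4)*(r + 5)*(r + 6)*(r**2 + 1).
Partial-fraction decomposition: (251*r - 137)/(16354*(r**2 + 1)) - 19909/(370*(r + 6)) + 1905/(26*(r + 5)) - 2279/(102*(r + 4)) - 2/(15*(r + 1)).
Integrate each term; A/(r−a) gives A·log|r−a|; the (Br+D)/(r²+p²) term gives a log and an atan.

-2*log(r + 1)/15 - 2279*log(r + 4)/102 + 1905*log(r + 5)/26 - 19909*log(r + 6)/370 + 251*log(r**2 + 1)/32708 - 137*atan(r)/16354 + C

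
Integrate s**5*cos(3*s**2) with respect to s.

Let u = s², du = 2s ds; rewrite as (1/2)∫ u^2·cos(3u) du.
Now integrate by parts 2 times.

s**4*sin(3*s**2)/6 + s**2*cos(3*s**2)/9 - sin(3*s**2)/27 + C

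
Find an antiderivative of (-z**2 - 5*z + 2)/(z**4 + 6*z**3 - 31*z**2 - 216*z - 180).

-16*log(z - 6)/231 - 3*log(z + 1)/70 + log(z + 5)/22 + log(z + 6)/15 + C

Factor the denominator: (z - 6)*(z + 1)*(z + 5)*(z + 6).
Partial-fraction decomposition: 1/(15*(z + 6)) + 1/(22*(z + 5)) - 3/(70*(z + 1)) - 16/(231*(z - 6)).
Integrate each term: A/(z−a) contributes A·log|z−a|.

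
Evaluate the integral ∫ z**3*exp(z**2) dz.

(z**2 - 1)*exp(z**2)/2 + C

Let u = z², du = 2z dz; rewrite as (1/2)∫ u^1·exp(1u) du.
Now integrate by parts 1 time.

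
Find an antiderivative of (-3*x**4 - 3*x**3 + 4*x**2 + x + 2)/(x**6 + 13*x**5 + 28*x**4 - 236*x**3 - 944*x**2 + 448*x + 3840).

Factor the denominator: (x - 4)*(x - 2)*(x + 4)**2*(x + 5)*(x + 6).
Partial-fraction decomposition: 155/(16*(x + 6)) - 1403/(63*(x + 5)) + 14569/(1152*(x + 4)) - 257/(48*(x + 4)**2) + 13/(1008*(x - 2)) - 89/(1152*(x - 4)).
Integrate each term; A/(x−a) gives A·log|x−a|; A/(x−a)² gives −A/(x−a).

-89*log(x - 4)/1152 + 13*log(x - 2)/1008 + 14569*log(x + 4)/1152 - 1403*log(x + 5)/63 + 155*log(x + 6)/16 + 257/(48*x + 192) + C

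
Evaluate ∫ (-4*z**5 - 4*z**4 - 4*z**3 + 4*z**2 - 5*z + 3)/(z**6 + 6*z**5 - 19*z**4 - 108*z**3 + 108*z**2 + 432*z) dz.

Factor the denominator: z*(z - 3)**2*(z + 2)*(z + 4)*(z + 6).
Partial-fraction decomposition: -8987/(1296*(z + 6)) + 3415/(784*(z + 4)) - 5/(16*(z + 2)) - 4429/(3969*(z - 3)) - 92/(63*(z - 3)**2) + 1/(144*z).
Integrate each term; A/(z−a) gives A·log|z−a|; A/(z−a)² gives −A/(z−a).

log(z)/144 - 4429*log(z - 3)/3969 - 5*log(z + 2)/16 + 3415*log(z + 4)/784 - 8987*log(z + 6)/1296 + 92/(63*z - 189) + C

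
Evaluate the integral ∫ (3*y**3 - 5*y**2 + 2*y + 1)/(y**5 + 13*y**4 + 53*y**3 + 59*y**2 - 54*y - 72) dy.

log(y - 1)/280 + 3*log(y + 1)/20 - 131*log(y + 3)/24 + 93*log(y + 4)/10 - 839*log(y + 6)/210 + C

Factor the denominator: (y - 1)*(y + 1)*(y + 3)*(y + 4)*(y + 6).
Partial-fraction decomposition: -839/(210*(y + 6)) + 93/(10*(y + 4)) - 131/(24*(y + 3)) + 3/(20*(y + 1)) + 1/(280*(y - 1)).
Integrate each term: A/(y−a) contributes A·log|y−a|.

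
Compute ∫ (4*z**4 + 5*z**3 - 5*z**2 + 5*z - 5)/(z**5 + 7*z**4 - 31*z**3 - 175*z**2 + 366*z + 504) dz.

Factor the denominator: (z - 4)*(z - 3)*(z + 1)*(z + 6)*(z + 7).
Partial-fraction decomposition: 1901/(165*(z + 7)) - 3889/(450*(z + 6)) - 2/(75*(z + 1)) - 53/(45*(z - 3)) + 1279/(550*(z - 4)).
Integrate each term: A/(z−a) contributes A·log|z−a|.

1279*log(z - 4)/550 - 53*log(z - 3)/45 - 2*log(z + 1)/75 - 3889*log(z + 6)/450 + 1901*log(z + 7)/165 + C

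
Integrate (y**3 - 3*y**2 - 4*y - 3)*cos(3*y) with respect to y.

Use integration by parts with u = y**3 - 3*y**2 - 4*y - 3, dv = cos(3*y) dy, so v = sin(3*y)/3.
Apply parts 3 times (tabular method): alternate signs, differentiate u down to 0, integrate dv up.

y**3*sin(3*y)/3 - y**2*sin(3*y) + y**2*cos(3*y)/3 - 14*y*sin(3*y)/9 - 2*y*cos(3*y)/3 - 7*sin(3*y)/9 - 14*cos(3*y)/27 + C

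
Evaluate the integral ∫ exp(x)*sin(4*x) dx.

Let I denote the integral. Integrate by parts with u = sin(4*x), dv = exp(x) dx, so v = exp(x): I = exp(x)*sin(4*x) − 4·∫ exp(x)*cos(4*x) dx.
Apply parts again with u = cos(4*x), dv = exp(x) dx: ∫ exp(x)*cos(4*x) dx = exp(x)*cos(4*x) + 4·I. Substituting back brings back I: I = exp(x)*sin(4*x) - 4*exp(x)*cos(4*x) − 16·I.
Solving for I: (1 + 16)·I equals the remaining terms, so I = (1/17)·(exp(x)*sin(4*x) - 4*exp(x)*cos(4*x)).

exp(x)*sin(4*x)/17 - 4*exp(x)*cos(4*x)/17 + C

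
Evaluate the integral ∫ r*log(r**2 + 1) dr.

r**2*log(r**2 + 1)/2 - r**2/2 + log(r**2 + 1)/2 + C

Let u = r**2 + 1, so du = (2*r) dr.
The integral becomes (1/2)·∫ log(u) du; integrate by parts with u′=log(u), dv′=du.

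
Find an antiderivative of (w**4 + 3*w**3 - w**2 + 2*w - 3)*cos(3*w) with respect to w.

w**4*sin(3*w)/3 + w**3*sin(3*w) + 4*w**3*cos(3*w)/9 - 7*w**2*sin(3*w)/9 + w**2*cos(3*w) - 14*w*cos(3*w)/27 - 67*sin(3*w)/81 + C

Use integration by parts with u = w**4 + 3*w**3 - w**2 + 2*w - 3, dv = cos(3*w) dw, so v = sin(3*w)/3.
Apply parts 4 times (tabular method): alternate signs, differentiate u down to 0, integrate dv up.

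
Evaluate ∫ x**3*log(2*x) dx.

Use integration by parts with u = log(2*x), dv = x**3 dx.
Then du = 1/x dx and v = x**4/4.

x**4*(log(x) + log(2))/4 - x**4/16 + C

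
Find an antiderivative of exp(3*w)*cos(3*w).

Let I denote the integral. Integrate by parts with u = cos(3*w), dv = exp(3*w) dw, so v = exp(3*w)/3: I = exp(3*w)*cos(3*w)/3 + ∫ exp(3*w)*sin(3*w) dw.
Apply parts again with u = sin(3*w), dv = exp(3*w) dw: ∫ exp(3*w)*sin(3*w) dw = exp(3*w)*sin(3*w)/3 − I. Substituting back brings back I: I = exp(3*w)*sin(3*w)/3 + exp(3*w)*cos(3*w)/3 − I.
Solving for I: (1 + 1)·I equals the remaining terms, so I = (1/2)·(exp(3*w)*sin(3*w)/3 + exp(3*w)*cos(3*w)/3).

exp(3*w)*sin(3*w)/6 + exp(3*w)*cos(3*w)/6 + C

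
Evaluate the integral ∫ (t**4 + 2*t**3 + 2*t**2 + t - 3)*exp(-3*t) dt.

Use integration by parts with u = t**4 + 2*t**3 + 2*t**2 + t - 3, dv = exp(-3*t) dt, so v = -exp(-3*t)/3.
Apply parts 4 times (tabular method): alternate signs, differentiate u down to 0, integrate dv up.

(-27*t**4 - 90*t**3 - 144*t**2 - 123*t + 40)*exp(-3*t)/81 + C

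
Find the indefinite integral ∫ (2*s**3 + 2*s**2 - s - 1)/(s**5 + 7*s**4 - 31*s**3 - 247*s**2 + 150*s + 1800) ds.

Factor the denominator: (s - 5)*(s - 3)*(s + 4)*(s + 5)*(s + 6).
Partial-fraction decomposition: -355/(198*(s + 6)) + 49/(20*(s + 5)) - 31/(42*(s + 4)) - 17/(252*(s - 3)) + 49/(330*(s - 5)).
Integrate each term: A/(s−a) contributes A·log|s−a|.

49*log(s - 5)/330 - 17*log(s - 3)/252 - 31*log(s + 4)/42 + 49*log(s + 5)/20 - 355*log(s + 6)/198 + C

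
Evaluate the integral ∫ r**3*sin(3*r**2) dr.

-r**2*cos(3*r**2)/6 + sin(3*r**2)/18 + C

Let u = r², du = 2r dr; rewrite as (1/2)∫ u^1·sin(3u) du.
Now integrate by parts 1 time.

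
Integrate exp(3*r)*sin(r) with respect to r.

Let I denote the integral. Integrate by parts with u = sin(r), dv = exp(3*r) dr, so v = exp(3*r)/3: I = exp(3*r)*sin(r)/3 − (1/3)·∫ exp(3*r)*cos(r) dr.
Apply parts again with u = cos(r), dv = exp(3*r) dr: ∫ exp(3*r)*cos(r) dr = exp(3*r)*cos(r)/3 + (1/3)·I. Substituting back brings back I: I = exp(3*r)*sin(r)/3 - exp(3*r)*cos(r)/9 − (1/9)·I.
Solving for I: (1 + 1/9)·I equals the remaining terms, so I = (9/10)·(exp(3*r)*sin(r)/3 - exp(3*r)*cos(r)/9).

3*exp(3*r)*sin(r)/10 - exp(3*r)*cos(r)/10 + C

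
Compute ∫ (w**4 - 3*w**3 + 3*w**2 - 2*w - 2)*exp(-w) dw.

(-w**4 - w**3 - 6*w**2 - 10*w - 8)*exp(-w) + C

Use integration by parts with u = w**4 - 3*w**3 + 3*w**2 - 2*w - 2, dv = exp(-w) dw, so v = -exp(-w).
Apply parts 4 times (tabular method): alternate signs, differentiate u down to 0, integrate dv up.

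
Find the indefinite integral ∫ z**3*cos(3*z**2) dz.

z**2*sin(3*z**2)/6 + cos(3*z**2)/18 + C

Let u = z², du = 2z dz; rewrite as (1/2)∫ u^1·cos(3u) du.
Now integrate by parts 1 time.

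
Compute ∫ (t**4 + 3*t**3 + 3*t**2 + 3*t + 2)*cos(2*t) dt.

t**4*sin(2*t)/2 + 3*t**3*sin(2*t)/2 + t**3*cos(2*t) + 9*t**2*cos(2*t)/4 - 3*t*sin(2*t)/4 + sin(2*t) - 3*cos(2*t)/8 + C

Use integration by parts with u = t**4 + 3*t**3 + 3*t**2 + 3*t + 2, dv = cos(2*t) dt, so v = sin(2*t)/2.
Apply parts 4 times (tabular method): alternate signs, differentiate u down to 0, integrate dv up.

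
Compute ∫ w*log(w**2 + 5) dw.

w**2*log(w**2 + 5)/2 - w**2/2 + 5*log(w**2 + 5)/2 + C

Let u = w**2 + 5, so du = (2*w) dw.
The integral becomes (1/2)·∫ log(u) du; integrate by parts with u′=log(u), dv′=du.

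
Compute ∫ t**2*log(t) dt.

Use integration by parts with u = log(t), dv = t**2 dt.
Then du = 1/t dt and v = t**3/3.

t**3*log(t)/3 - t**3/9 + C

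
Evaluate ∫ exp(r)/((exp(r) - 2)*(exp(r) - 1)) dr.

log(exp(r) - 2) - log(exp(r) - 1) + C

Let u = e^r, du = e^r dr.
The integral becomes ∫ du/((u-2)(u-1)); decompose into partial fractions.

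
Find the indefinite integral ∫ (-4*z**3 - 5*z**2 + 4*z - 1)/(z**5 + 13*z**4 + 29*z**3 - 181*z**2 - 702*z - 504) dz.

Factor the denominator: (z - 4)*(z + 1)*(z + 3)*(z + 6)*(z + 7).
Partial-fraction decomposition: 183/(44*(z + 7)) - 659/(150*(z + 6)) + 25/(84*(z + 3)) + 1/(50*(z + 1)) - 321/(3850*(z - 4)).
Integrate each term: A/(z−a) contributes A·log|z−a|.

-321*log(z - 4)/3850 + log(z + 1)/50 + 25*log(z + 3)/84 - 659*log(z + 6)/150 + 183*log(z + 7)/44 + C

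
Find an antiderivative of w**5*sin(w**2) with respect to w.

-w**4*cos(w**2)/2 + w**2*sin(w**2) + cos(w**2) + C

Let u = w², du = 2w dw; rewrite as (1/2)∫ u^2·sin(1u) du.
Now integrate by parts 2 times.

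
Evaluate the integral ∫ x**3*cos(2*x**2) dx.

Let u = x², du = 2x dx; rewrite as (1/2)∫ u^1·cos(2u) du.
Now integrate by parts 1 time.

x**2*sin(2*x**2)/4 + cos(2*x**2)/8 + C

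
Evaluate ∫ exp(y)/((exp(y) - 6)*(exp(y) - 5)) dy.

Let u = e^y, du = e^y dy.
The integral becomes ∫ du/((u-6)(u-5)); decompose into partial fractions.

log(exp(y) - 6) - log(exp(y) - 5) + C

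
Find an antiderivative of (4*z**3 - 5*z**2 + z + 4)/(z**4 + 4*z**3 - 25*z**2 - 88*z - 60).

64*log(z - 5)/77 + log(z + 1)/5 - 25*log(z + 2)/14 + 523*log(z + 6)/110 + C

Factor the denominator: (z - 5)*(z + 1)*(z + 2)*(z + 6).
Partial-fraction decomposition: 523/(110*(z + 6)) - 25/(14*(z + 2)) + 1/(5*(z + 1)) + 64/(77*(z - 5)).
Integrate each term: A/(z−a) contributes A·log|z−a|.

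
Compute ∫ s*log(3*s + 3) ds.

s**2*log(3*s + 3)/2 - s**2/4 + s/2 - log(s + 1)/2 + C

Use integration by parts with u = log(3*s + 3), dv = s ds.
Then du = 3/(3*s + 3) ds and v = s**2/2.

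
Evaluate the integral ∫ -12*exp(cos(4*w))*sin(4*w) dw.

Let u = cos(4*w), so du = (-4*sin(4*w)) dw.
Rewriting, the integral becomes 3·∫ e^u du = 3·e^u.
Substituting back, u = cos(4*w).

3*exp(cos(4*w)) + C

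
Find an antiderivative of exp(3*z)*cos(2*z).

Let I denote the integral. Integrate by parts with u = cos(2*z), dv = exp(3*z) dz, so v = exp(3*z)/3: I = exp(3*z)*cos(2*z)/3 + (2/3)·∫ exp(3*z)*sin(2*z) dz.
Apply parts again with u = sin(2*z), dv = exp(3*z) dz: ∫ exp(3*z)*sin(2*z) dz = exp(3*z)*sin(2*z)/3 − (2/3)·I. Substituting back brings back I: I = 2*exp(3*z)*sin(2*z)/9 + exp(3*z)*cos(2*z)/3 − (4/9)·I.
Solving for I: (1 + 4/9)·I equals the remaining terms, so I = (9/13)·(2*exp(3*z)*sin(2*z)/9 + exp(3*z)*cos(2*z)/3).

2*exp(3*z)*sin(2*z)/13 + 3*exp(3*z)*cos(2*z)/13 + C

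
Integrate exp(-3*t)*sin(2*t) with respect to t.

Let I denote the integral. Integrate by parts with u = sin(2*t), dv = exp(-3*t) dt, so v = -exp(-3*t)/3: I = -exp(-3*t)*sin(2*t)/3 + (2/3)·∫ exp(-3*t)*cos(2*t) dt.
Apply parts again with u = cos(2*t), dv = exp(-3*t) dt: ∫ exp(-3*t)*cos(2*t) dt = -exp(-3*t)*cos(2*t)/3 − (2/3)·I. Substituting back brings back I: I = -exp(-3*t)*sin(2*t)/3 - 2*exp(-3*t)*cos(2*t)/9 − (4/9)·I.
Solving for I: (1 + 4/9)·I equals the remaining terms, so I = (9/13)·(-exp(-3*t)*sin(2*t)/3 - 2*exp(-3*t)*cos(2*t)/9).

-3*exp(-3*t)*sin(2*t)/13 - 2*exp(-3*t)*cos(2*t)/13 + C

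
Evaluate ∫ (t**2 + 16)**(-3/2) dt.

Substitute t = 4·tan(θ), so dt = 4·sec(θ)^2 dθ and the radical becomes sqrt(t**2 + 16) = 4·sec(θ) by the Pythagorean identity.
Integrate the resulting trig expression in θ, then back-substitute tan(θ) = t/4, sec(θ) = sqrt(t**2 + 16)/4 (absorbing any constant into C).

t/(16*sqrt(t**2 + 16)) + C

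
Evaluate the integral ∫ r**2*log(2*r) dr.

Use integration by parts with u = log(2*r), dv = r**2 dr.
Then du = 1/r dr and v = r**3/3.

r**3*(log(r) + log(2))/3 - r**3/9 + C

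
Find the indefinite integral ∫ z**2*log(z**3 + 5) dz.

Let u = z**3 + 5, so du = (3*z**2) dz.
The integral becomes (1/3)·∫ log(u) du; integrate by parts with u′=log(u), dv′=du.

z**3*log(z**3 + 5)/3 - z**3/3 + 5*log(z**3 + 5)/3 + C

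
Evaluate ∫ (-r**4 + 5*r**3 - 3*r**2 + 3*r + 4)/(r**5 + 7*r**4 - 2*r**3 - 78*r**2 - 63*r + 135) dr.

Factor the denominator: (r - 3)*(r - 1)*(r + 3)**2*(r + 5).
Partial-fraction decomposition: -167/(24*(r + 5)) + 427/(72*(r + 3)) - 31/(6*(r + 3)**2) - 1/(24*(r - 1)) + 5/(72*(r - 3)).
Integrate each term; A/(r−a) gives A·log|r−a|; A/(r−a)² gives −A/(r−a).

5*log(r - 3)/72 - log(r - 1)/24 + 427*log(r + 3)/72 - 167*log(r + 5)/24 + 31/(6*r + 18) + C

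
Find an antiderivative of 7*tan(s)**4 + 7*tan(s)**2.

7*tan(s)**3/3 + C

Let u = tan(s), so du = (tan(s)**2 + 1) ds.
Rewriting, the integral becomes 7·∫ u^2 du = 7·u^3/3.
Substituting back, u = tan(s).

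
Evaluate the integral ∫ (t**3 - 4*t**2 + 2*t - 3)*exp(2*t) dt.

(4*t**3 - 22*t**2 + 30*t - 27)*exp(2*t)/8 + C

Use integration by parts with u = t**3 - 4*t**2 + 2*t - 3, dv = exp(2*t) dt, so v = exp(2*t)/2.
Apply parts 3 times (tabular method): alternate signs, differentiate u down to 0, integrate dv up.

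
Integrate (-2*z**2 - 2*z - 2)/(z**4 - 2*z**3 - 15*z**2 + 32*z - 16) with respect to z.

Factor the denominator: (z - 4)*(z - 1)**2*(z + 4).
Partial-fraction decomposition: 13/(100*(z + 4)) + 34/(75*(z - 1)) + 2/(5*(z - 1)**2) - 7/(12*(z - 4)).
Integrate each term; A/(z−a) gives A·log|z−a|; A/(z−a)² gives −A/(z−a).

-7*log(z - 4)/12 + 34*log(z - 1)/75 + 13*log(z + 4)/100 - 2/(5*z - 5) + C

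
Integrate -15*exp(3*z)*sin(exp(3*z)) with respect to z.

Let u = exp(3*z), so du = (3*exp(3*z)) dz.
Rewriting, the integral becomes -5·∫ sin(u) du = -5·-cos(u).
Substituting back, u = exp(3*z).

5*cos(exp(3*z)) + C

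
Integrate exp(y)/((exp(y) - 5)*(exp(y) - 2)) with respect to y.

log(exp(y) - 5)/3 - log(exp(y) - 2)/3 + C

Let u = e^y, du = e^y dy.
The integral becomes ∫ du/((u-2)(u-5)); decompose into partial fractions.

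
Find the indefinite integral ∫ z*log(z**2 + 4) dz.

z**2*log(z**2 + 4)/2 - z**2/2 + 2*log(z**2 + 4) + C

Let u = z**2 + 4, so du = (2*z) dz.
The integral becomes (1/2)·∫ log(u) du; integrate by parts with u′=log(u), dv′=du.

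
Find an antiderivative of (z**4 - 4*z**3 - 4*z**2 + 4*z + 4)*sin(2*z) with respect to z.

-z**4*cos(2*z)/2 + z**3*sin(2*z) + 2*z**3*cos(2*z) - 3*z**2*sin(2*z) + 7*z**2*cos(2*z)/2 - 7*z*sin(2*z)/2 - 5*z*cos(2*z) + 5*sin(2*z)/2 - 15*cos(2*z)/4 + C

Use integration by parts with u = z**4 - 4*z**3 - 4*z**2 + 4*z + 4, dv = sin(2*z) dz, so v = -cos(2*z)/2.
Apply parts 4 times (tabular method): alternate signs, differentiate u down to 0, integrate dv up.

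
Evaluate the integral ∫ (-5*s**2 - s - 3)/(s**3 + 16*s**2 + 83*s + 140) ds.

Factor the denominator: (s + 4)*(s + 5)*(s + 7).
Partial-fraction decomposition: -241/(6*(s + 7)) + 123/(2*(s + 5)) - 79/(3*(s + 4)).
Integrate each term: A/(s−a) contributes A·log|s−a|.

-79*log(s + 4)/3 + 123*log(s + 5)/2 - 241*log(s + 7)/6 + C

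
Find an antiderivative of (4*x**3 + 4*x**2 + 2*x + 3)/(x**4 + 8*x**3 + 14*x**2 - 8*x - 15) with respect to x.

Factor the denominator: (x - 1)*(x + 1)*(x + 3)*(x + 5).
Partial-fraction decomposition: 407/(48*(x + 5)) - 75/(16*(x + 3)) - 1/(16*(x + 1)) + 13/(48*(x - 1)).
Integrate each term: A/(x−a) contributes A·log|x−a|.

13*log(x - 1)/48 - log(x + 1)/16 - 75*log(x + 3)/16 + 407*log(x + 5)/48 + C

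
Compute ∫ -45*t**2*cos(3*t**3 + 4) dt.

Let u = 3*t**3 + 4, so du = (9*t**2) dt.
Rewriting, the integral becomes -5·∫ cos(u) du = -5·sin(u).
Substituting back, u = 3*t**3 + 4.

-5*sin(3*t**3 + 4) + C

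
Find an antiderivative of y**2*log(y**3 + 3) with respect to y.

y**3*log(y**3 + 3)/3 - y**3/3 + log(y**3 + 3) + C

Let u = y**3 + 3, so du = (3*y**2) dy.
The integral becomes (1/3)·∫ log(u) du; integrate by parts with u′=log(u), dv′=du.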